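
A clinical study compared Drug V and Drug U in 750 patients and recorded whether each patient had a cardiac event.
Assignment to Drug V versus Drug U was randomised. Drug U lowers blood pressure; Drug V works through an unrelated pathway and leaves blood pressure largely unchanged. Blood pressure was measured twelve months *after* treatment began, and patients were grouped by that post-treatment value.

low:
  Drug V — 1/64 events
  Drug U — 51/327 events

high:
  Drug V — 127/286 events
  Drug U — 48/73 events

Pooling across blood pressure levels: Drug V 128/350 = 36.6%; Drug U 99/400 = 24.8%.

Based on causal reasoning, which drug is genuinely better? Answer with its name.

Blood pressure is recorded after the drug and is itself shifted by it — it sits on the causal path from drug to outcome. Conditioning on a mediator would strip out part of the effect we want; the pooled comparison gives the total causal effect.
Pooled: Drug V 36.6% vs Drug U 24.8%; Drug U is lower overall.

Drug U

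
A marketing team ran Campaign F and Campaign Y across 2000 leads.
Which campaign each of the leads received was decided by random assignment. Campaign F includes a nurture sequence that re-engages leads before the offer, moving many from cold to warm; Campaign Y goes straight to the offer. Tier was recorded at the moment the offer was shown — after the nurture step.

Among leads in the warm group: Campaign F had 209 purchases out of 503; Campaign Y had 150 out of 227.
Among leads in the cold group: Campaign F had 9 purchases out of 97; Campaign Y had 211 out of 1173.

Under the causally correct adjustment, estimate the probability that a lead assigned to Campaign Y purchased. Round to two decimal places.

Within every engagement tier level Campaign Y has the higher rate, yet pooled Campaign F does — Simpson's reversal.
Because the campaign influences engagement tier, engagement tier is a post-treatment mediator, not a confounder. Stratifying on it would bias the estimate; the causal effect is the crude pooled difference.
So P(outcome | do(Campaign Y)) is just the pooled rate for Campaign Y: 361/1400 = 0.258.

0.26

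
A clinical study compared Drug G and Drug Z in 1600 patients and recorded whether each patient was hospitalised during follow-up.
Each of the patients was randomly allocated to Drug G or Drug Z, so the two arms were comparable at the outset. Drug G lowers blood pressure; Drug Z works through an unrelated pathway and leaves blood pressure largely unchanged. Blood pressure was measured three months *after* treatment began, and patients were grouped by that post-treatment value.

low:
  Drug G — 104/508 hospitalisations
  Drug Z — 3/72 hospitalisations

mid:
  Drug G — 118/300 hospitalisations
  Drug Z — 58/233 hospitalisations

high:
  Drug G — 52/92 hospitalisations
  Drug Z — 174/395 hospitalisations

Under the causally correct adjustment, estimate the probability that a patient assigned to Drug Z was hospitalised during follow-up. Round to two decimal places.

0.34

Blood pressure lies on the pathway drug → blood pressure → outcome, so adjusting for it blocks the indirect effect. For the total causal effect of drug, use the unadjusted pooled rates.
So P(outcome | do(Drug Z)) is just the pooled rate for Drug Z: 235/700 = 0.336.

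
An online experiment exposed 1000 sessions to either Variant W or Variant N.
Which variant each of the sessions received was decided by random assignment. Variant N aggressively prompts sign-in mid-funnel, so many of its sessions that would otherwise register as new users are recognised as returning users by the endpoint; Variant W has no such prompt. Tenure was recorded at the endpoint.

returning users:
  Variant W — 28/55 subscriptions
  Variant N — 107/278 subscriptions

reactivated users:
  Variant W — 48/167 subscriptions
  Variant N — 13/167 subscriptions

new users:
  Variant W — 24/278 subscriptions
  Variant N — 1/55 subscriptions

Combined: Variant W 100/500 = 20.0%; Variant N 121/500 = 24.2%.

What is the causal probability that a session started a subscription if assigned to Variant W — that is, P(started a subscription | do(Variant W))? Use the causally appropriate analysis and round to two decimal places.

0.20

User tenure here is a post-treatment variable shaped by the variant; conditioning on it would introduce bias rather than remove it. The overall comparison is the causal one.
So P(outcome | do(Variant W)) is just the pooled rate for Variant W: 100/500 = 0.200.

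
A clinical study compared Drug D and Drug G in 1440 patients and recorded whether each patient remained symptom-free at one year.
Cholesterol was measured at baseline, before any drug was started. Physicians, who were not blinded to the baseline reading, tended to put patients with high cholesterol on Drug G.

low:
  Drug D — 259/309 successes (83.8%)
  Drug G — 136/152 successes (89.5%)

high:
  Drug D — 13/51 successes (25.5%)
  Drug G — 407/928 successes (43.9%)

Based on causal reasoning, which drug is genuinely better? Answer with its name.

Since cholesterol is a pre-existing factor (not a product of the drug) and it affects the outcome on its own, it is a confounder. The stratified rates, not the pooled rate, identify the causal effect.
Within each level — low: 83.8% vs 89.5%; high: 25.5% vs 43.9% — Drug G is higher every time.

Drug G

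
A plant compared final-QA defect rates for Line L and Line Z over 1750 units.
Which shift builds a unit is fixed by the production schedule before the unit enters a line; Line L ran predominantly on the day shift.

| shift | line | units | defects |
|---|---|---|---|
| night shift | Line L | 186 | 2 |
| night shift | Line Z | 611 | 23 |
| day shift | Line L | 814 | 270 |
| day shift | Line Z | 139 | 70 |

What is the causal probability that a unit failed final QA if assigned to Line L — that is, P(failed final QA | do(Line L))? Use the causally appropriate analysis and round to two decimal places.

0.19

The imbalance in shift arose from how units were allocated, not from anything the line did; and shift independently affects the outcome. The pooled gap is confounded — condition on shift.
Standardising Line L to the population shift mix: 0.455·2/186 + 0.545·270/814 = 0.186.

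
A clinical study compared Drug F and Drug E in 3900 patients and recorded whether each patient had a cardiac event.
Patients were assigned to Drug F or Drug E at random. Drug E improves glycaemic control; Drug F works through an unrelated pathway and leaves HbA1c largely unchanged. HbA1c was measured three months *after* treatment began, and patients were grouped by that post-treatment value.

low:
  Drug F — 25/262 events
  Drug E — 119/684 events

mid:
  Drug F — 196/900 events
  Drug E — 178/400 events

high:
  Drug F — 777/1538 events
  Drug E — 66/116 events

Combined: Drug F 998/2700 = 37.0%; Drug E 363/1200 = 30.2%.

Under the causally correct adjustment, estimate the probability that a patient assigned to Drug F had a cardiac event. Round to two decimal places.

HbA1c lies on the pathway drug → HbA1c → outcome, so adjusting for it blocks the indirect effect. For the total causal effect of drug, use the unadjusted pooled rates.
So P(outcome | do(Drug F)) is just the pooled rate for Drug F: 998/2700 = 0.370.

0.37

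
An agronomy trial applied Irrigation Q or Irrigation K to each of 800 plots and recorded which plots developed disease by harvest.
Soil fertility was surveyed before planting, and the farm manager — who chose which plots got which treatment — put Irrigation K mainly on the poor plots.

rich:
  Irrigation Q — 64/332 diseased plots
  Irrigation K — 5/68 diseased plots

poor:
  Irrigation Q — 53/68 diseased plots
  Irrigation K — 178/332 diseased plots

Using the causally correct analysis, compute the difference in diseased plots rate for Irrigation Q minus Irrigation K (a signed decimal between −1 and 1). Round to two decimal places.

+0.18

Soil fertility is set before the irrigation has any effect — it is not caused by the irrigation — and it independently drives the outcome. That makes it a confounder, so the causal comparison is within soil fertility levels.
Adjusting over the population distribution of soil fertility: 0.500·(0.193−0.074) + 0.500·(0.779−0.536) = +0.181.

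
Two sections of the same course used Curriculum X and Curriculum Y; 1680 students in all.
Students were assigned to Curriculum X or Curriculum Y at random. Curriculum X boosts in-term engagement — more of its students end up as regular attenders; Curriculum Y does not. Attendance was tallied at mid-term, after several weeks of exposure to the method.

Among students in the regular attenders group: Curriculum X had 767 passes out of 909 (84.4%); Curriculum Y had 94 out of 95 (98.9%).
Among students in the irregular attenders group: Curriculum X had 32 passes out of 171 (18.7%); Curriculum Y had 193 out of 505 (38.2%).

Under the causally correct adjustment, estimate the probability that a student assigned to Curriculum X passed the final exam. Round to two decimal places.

The mid-term attendance-specific comparison favours Curriculum Y throughout, but the pooled figures favour Curriculum X. The question is whether to condition on mid-term attendance.
Because the teaching method influences mid-term attendance, mid-term attendance is a post-treatment mediator, not a confounder. Stratifying on it would bias the estimate; the causal effect is the crude pooled difference.
So P(outcome | do(Curriculum X)) is just the pooled rate for Curriculum X: 799/1080 = 0.740.

0.74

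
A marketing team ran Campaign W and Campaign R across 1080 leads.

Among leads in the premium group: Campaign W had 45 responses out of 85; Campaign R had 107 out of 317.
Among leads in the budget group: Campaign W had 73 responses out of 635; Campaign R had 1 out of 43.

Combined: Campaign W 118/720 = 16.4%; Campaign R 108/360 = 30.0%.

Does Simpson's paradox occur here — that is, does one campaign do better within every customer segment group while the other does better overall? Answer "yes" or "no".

yes

Within each customer segment level (premium 52.9% vs 33.8%; budget 11.5% vs 2.3%), Campaign W has the higher rate every time. Pooled: 16.4% vs 30.0% — Campaign R has the higher rate overall. The two comparisons disagree.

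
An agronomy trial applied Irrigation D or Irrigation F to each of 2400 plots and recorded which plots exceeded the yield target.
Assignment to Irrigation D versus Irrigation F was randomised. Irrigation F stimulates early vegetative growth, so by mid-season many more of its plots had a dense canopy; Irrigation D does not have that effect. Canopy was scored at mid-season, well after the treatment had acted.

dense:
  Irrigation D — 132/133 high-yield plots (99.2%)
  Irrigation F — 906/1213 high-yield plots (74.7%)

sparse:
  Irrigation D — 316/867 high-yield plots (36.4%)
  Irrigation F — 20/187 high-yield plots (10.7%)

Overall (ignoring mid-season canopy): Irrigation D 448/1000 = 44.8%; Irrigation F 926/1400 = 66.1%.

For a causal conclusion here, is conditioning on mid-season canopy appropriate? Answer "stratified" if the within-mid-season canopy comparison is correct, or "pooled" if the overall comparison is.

pooled

Mid-season canopy is downstream of the irrigation. One should not condition on a consequence of treatment, so the overall rates are the right comparison.
Pooled: Irrigation D 44.8% vs Irrigation F 66.1%; Irrigation F is higher overall.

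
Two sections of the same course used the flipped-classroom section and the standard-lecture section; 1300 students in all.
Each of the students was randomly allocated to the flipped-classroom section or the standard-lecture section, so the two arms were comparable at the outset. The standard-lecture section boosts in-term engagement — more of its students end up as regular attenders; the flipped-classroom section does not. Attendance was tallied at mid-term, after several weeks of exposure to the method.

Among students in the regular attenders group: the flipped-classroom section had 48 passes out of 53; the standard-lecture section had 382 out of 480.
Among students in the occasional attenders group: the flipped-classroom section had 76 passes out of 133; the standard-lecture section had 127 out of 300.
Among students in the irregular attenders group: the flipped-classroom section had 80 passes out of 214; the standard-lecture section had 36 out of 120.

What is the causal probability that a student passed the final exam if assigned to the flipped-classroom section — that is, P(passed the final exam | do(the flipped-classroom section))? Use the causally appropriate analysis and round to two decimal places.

Because the teaching method influences mid-term attendance, mid-term attendance is a post-treatment mediator, not a confounder. Stratifying on it would bias the estimate; the causal effect is the crude pooled difference.
So P(outcome | do(the flipped-classroom section)) is just the pooled rate for the flipped-classroom section: 204/400 = 0.510.

0.51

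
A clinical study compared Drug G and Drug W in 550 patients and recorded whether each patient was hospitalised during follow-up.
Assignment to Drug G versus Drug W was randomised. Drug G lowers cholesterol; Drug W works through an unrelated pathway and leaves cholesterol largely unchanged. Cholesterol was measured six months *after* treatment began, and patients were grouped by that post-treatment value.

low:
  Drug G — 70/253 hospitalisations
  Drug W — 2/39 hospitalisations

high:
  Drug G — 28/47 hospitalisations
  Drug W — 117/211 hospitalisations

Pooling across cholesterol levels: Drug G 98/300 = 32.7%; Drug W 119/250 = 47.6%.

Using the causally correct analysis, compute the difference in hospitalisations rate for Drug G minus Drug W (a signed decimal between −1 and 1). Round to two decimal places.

Drug W is lower inside every cholesterol stratum but Drug G is lower in aggregate. Whether to stratify depends on how cholesterol relates to the drug.
Cholesterol is recorded after the drug and is itself shifted by it — it sits on the causal path from drug to outcome. Conditioning on a mediator would strip out part of the effect we want; the pooled comparison gives the total causal effect.
The causal difference is the pooled difference: 0.327 − 0.476 = -0.149.

-0.15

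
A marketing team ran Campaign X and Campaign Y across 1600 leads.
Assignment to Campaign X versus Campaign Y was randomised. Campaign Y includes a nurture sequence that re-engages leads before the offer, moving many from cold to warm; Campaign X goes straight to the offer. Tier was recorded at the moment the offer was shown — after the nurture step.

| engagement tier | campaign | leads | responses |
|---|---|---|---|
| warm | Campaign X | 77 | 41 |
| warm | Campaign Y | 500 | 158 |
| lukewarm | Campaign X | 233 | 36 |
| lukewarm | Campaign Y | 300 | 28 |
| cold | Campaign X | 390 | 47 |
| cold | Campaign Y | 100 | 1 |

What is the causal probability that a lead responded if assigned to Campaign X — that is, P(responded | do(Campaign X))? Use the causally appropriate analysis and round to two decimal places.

Campaign X is higher inside every engagement tier stratum but Campaign Y is higher in aggregate. Whether to stratify depends on how engagement tier relates to the campaign.
Because the campaign influences engagement tier, engagement tier is a post-treatment mediator, not a confounder. Stratifying on it would bias the estimate; the causal effect is the crude pooled difference.
So P(outcome | do(Campaign X)) is just the pooled rate for Campaign X: 124/700 = 0.177.

0.18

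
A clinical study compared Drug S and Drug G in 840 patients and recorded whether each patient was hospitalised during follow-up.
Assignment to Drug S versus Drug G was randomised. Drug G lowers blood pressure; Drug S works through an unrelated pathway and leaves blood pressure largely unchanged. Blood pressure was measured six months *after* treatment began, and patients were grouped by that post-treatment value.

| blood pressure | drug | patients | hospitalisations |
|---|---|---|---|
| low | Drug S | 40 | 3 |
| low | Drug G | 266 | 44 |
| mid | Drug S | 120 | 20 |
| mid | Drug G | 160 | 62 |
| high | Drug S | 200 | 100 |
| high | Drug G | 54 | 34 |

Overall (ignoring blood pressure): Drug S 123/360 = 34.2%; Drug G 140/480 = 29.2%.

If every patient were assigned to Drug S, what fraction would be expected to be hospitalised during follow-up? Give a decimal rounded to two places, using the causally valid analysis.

0.34

Stratifying would compare drugs among patients the drugs themselves sorted into blood pressure groups — a form of selection on an intermediate. The unconditioned pooled rates give the total causal effect.
So P(outcome | do(Drug S)) is just the pooled rate for Drug S: 123/360 = 0.342.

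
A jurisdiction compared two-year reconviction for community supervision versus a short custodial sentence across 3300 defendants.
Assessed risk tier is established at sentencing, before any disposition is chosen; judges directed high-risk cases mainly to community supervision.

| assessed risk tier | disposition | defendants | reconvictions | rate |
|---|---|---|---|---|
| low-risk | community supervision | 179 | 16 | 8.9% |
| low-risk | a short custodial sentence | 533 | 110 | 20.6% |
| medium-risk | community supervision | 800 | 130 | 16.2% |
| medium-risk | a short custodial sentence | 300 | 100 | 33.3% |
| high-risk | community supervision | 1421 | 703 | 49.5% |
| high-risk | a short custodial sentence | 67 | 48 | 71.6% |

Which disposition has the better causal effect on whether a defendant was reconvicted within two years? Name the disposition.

community supervision is lower inside every assessed risk tier stratum but a short custodial sentence is lower in aggregate. Whether to stratify depends on how assessed risk tier relates to the disposition.
The imbalance in assessed risk tier arose from how defendants were allocated, not from anything the disposition did; and assessed risk tier independently affects the outcome. The pooled gap is confounded — condition on assessed risk tier.
Within each level — low-risk: 8.9% vs 20.6%; medium-risk: 16.2% vs 33.3%; high-risk: 49.5% vs 71.6% — community supervision is lower every time.

community supervision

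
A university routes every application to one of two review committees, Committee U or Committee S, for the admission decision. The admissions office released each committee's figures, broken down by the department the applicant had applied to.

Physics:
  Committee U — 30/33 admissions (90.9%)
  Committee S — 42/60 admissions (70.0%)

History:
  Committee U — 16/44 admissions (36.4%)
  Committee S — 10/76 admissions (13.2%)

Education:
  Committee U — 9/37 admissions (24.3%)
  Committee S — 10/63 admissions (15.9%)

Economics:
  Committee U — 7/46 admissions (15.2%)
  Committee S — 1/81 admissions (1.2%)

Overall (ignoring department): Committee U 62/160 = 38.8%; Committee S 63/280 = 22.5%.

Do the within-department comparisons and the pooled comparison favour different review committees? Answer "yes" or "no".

Within each department level (Physics 90.9% vs 70.0%; History 36.4% vs 13.2%; Education 24.3% vs 15.9%; Economics 15.2% vs 1.2%), Committee U has the higher rate every time. Pooled: 38.8% vs 22.5% — Committee U has the higher rate overall. They agree.

no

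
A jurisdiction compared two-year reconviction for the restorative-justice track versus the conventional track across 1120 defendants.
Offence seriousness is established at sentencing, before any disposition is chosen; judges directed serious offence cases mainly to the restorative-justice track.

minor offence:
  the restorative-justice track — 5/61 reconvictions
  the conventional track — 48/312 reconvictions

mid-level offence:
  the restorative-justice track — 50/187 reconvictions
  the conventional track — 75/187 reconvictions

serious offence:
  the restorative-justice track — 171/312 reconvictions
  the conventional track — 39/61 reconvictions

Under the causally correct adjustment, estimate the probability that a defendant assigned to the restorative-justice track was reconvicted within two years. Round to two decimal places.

0.30

Within every offence seriousness level the restorative-justice track has the lower rate, yet pooled the conventional track does — Simpson's reversal.
Offence seriousness differs across dispositions for reasons unrelated to any effect of the disposition itself, and it separately predicts the outcome — a classic confounder. We must compare within offence seriousness levels.
Standardising the restorative-justice track to the population offence seriousness mix: 0.333·5/61 + 0.334·50/187 + 0.333·171/312 = 0.299.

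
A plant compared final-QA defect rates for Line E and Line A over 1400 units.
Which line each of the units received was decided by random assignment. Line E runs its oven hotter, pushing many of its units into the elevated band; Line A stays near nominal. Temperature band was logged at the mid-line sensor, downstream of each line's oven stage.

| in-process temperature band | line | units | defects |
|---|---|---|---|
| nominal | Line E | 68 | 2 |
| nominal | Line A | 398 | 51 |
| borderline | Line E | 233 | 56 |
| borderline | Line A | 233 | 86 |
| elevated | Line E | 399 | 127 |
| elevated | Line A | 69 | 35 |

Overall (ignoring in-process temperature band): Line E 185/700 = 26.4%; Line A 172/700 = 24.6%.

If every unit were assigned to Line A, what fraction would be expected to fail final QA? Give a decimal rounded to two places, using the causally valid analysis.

Within every in-process temperature band level Line E has the lower rate, yet pooled Line A does — Simpson's reversal.
In-process temperature band here is a post-treatment variable shaped by the line; conditioning on it would introduce bias rather than remove it. The overall comparison is the causal one.
So P(outcome | do(Line A)) is just the pooled rate for Line A: 172/700 = 0.246.

0.25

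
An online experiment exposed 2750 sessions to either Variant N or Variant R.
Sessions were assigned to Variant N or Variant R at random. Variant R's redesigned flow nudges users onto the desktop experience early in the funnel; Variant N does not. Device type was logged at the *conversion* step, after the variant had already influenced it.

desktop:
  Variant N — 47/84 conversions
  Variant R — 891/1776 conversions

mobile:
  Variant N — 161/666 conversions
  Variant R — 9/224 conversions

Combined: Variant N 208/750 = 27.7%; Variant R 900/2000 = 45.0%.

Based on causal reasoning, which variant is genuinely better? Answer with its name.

The stratified and pooled comparisons disagree (Variant N wins within each device type; Variant R wins overall), so the answer turns on the causal role of device type.
The distribution of device type is itself part of what the variant does — it is an intermediate outcome. Holding it fixed would remove that part of the effect; the total effect is the pooled difference.
Pooled: Variant N 27.7% vs Variant R 45.0%; Variant R is higher overall.

Variant R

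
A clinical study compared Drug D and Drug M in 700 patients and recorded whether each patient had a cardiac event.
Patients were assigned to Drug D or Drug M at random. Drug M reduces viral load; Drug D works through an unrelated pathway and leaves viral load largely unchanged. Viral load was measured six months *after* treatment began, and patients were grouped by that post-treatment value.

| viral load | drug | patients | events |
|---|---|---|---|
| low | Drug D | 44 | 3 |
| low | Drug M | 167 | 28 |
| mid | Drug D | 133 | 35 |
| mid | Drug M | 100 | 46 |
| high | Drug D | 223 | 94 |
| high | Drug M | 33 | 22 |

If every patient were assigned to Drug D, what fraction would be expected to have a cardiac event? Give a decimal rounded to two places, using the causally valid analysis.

0.33

Within every viral load level Drug D has the lower rate, yet pooled Drug M does — Simpson's reversal.
Viral load here is a post-treatment variable shaped by the drug; conditioning on it would introduce bias rather than remove it. The overall comparison is the causal one.
So P(outcome | do(Drug D)) is just the pooled rate for Drug D: 132/400 = 0.330.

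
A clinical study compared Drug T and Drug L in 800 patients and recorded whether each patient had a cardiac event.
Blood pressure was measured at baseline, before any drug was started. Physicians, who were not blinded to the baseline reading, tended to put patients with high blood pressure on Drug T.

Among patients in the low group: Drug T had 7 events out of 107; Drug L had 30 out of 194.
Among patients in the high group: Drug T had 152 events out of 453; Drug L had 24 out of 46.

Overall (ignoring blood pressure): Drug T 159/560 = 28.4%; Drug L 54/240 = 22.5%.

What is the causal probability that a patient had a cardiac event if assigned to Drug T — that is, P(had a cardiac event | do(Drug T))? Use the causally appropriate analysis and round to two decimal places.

The blood pressure-specific comparison favours Drug T throughout, but the pooled figures favour Drug L. The question is whether to condition on blood pressure.
Blood pressure is set before the drug has any effect — it is not caused by the drug — and it independently drives the outcome. That makes it a confounder, so the causal comparison is within blood pressure levels.
Standardising Drug T to the population blood pressure mix: 0.376·7/107 + 0.624·152/453 = 0.234.

0.23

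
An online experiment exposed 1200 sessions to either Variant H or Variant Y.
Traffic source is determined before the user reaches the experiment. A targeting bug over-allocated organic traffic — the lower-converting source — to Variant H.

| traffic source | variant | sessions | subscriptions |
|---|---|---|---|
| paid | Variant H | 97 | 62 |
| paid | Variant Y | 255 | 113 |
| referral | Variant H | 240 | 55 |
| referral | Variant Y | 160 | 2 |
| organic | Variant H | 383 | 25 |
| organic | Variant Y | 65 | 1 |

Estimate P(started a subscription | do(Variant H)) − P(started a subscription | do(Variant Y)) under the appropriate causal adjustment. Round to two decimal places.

+0.15

Traffic source is set before the variant has any effect — it is not caused by the variant — and it independently drives the outcome. That makes it a confounder, so the causal comparison is within traffic source levels.
Adjusting over the population distribution of traffic source: 0.293·(0.639−0.443) + 0.333·(0.229−0.013) + 0.373·(0.065−0.015) = +0.148.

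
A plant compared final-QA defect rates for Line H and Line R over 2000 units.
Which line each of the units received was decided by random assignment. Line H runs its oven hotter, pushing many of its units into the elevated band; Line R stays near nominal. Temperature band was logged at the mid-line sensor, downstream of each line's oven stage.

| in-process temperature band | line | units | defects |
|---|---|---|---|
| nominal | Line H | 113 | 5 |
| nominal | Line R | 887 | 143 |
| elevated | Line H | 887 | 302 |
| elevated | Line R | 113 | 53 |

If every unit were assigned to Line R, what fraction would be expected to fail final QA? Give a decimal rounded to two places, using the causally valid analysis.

Because the line influences in-process temperature band, in-process temperature band is a post-treatment mediator, not a confounder. Stratifying on it would bias the estimate; the causal effect is the crude pooled difference.
So P(outcome | do(Line R)) is just the pooled rate for Line R: 196/1000 = 0.196.

0.20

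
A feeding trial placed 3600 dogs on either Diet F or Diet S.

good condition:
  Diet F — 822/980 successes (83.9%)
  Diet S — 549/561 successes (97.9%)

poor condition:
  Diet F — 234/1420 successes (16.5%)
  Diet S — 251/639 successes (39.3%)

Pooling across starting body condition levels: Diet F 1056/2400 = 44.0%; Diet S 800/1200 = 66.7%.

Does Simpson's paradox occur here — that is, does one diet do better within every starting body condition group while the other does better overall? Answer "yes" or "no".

Within each starting body condition level (good condition 83.9% vs 97.9%; poor condition 16.5% vs 39.3%), Diet S has the higher rate every time. Pooled: 44.0% vs 66.7% — Diet S has the higher rate overall. They agree.

no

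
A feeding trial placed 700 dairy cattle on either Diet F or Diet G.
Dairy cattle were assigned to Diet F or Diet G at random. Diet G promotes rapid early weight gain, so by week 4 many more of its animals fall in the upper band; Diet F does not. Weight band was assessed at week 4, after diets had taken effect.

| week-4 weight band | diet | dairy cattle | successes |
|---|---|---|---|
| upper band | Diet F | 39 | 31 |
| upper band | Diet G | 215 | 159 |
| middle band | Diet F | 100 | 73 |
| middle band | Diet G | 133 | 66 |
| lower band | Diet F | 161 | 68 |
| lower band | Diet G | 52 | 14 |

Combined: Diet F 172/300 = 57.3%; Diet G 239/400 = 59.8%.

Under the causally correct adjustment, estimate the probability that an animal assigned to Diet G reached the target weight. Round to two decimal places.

Within every week-4 weight band level Diet F has the higher rate, yet pooled Diet G does — Simpson's reversal.
The distribution of week-4 weight band is itself part of what the diet does — it is an intermediate outcome. Holding it fixed would remove that part of the effect; the total effect is the pooled difference.
So P(outcome | do(Diet G)) is just the pooled rate for Diet G: 239/400 = 0.598.

0.60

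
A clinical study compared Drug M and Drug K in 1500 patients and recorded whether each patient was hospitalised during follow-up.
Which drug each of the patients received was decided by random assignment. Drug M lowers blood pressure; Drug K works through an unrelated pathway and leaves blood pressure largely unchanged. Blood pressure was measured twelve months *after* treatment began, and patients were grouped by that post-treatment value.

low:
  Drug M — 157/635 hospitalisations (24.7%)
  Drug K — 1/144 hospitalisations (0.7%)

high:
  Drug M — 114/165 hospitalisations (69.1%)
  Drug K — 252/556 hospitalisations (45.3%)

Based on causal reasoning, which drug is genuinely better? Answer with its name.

Drug M

The blood pressure-specific comparison favours Drug K throughout, but the pooled figures favour Drug M. The question is whether to condition on blood pressure.
Blood pressure lies on the pathway drug → blood pressure → outcome, so adjusting for it blocks the indirect effect. For the total causal effect of drug, use the unadjusted pooled rates.
Pooled: Drug M 33.9% vs Drug K 36.1%; Drug M is lower overall.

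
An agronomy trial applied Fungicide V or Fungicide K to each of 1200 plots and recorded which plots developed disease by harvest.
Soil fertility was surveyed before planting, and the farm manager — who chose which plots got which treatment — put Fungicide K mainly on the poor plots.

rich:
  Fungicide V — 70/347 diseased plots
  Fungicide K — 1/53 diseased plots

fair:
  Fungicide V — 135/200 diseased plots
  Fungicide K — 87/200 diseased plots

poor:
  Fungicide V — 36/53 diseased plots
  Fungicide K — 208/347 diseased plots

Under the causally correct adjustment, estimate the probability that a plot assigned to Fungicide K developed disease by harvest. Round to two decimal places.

The imbalance in soil fertility arose from how plots were allocated, not from anything the fungicide did; and soil fertility independently affects the outcome. The pooled gap is confounded — condition on soil fertility.
Standardising Fungicide K to the population soil fertility mix: 0.333·1/53 + 0.333·87/200 + 0.333·208/347 = 0.351.

0.35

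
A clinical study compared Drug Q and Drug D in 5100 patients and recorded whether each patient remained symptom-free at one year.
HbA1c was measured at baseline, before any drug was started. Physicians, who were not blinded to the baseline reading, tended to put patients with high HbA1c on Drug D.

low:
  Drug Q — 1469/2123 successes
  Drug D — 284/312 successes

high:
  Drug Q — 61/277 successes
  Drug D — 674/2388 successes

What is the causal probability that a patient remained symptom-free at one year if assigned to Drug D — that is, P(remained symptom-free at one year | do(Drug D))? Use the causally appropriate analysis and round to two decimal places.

Within every HbA1c level Drug D has the higher rate, yet pooled Drug Q does — Simpson's reversal.
HbA1c differs across drugs for reasons unrelated to any effect of the drug itself, and it separately predicts the outcome — a classic confounder. We must compare within HbA1c levels.
Standardising Drug D to the population HbA1c mix: 0.477·284/312 + 0.523·674/2388 = 0.582.

0.58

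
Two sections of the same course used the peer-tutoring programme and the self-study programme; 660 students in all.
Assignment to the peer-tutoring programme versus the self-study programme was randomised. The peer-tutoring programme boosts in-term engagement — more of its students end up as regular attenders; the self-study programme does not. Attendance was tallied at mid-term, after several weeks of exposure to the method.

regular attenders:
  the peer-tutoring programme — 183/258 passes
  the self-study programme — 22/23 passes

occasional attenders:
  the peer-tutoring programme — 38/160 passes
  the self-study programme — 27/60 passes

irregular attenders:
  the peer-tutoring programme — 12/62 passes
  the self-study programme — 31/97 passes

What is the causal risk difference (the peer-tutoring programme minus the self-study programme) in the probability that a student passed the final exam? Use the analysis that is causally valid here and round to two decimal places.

Because the teaching method influences mid-term attendance, mid-term attendance is a post-treatment mediator, not a confounder. Stratifying on it would bias the estimate; the causal effect is the crude pooled difference.
The causal difference is the pooled difference: 0.485 − 0.444 = +0.041.

+0.04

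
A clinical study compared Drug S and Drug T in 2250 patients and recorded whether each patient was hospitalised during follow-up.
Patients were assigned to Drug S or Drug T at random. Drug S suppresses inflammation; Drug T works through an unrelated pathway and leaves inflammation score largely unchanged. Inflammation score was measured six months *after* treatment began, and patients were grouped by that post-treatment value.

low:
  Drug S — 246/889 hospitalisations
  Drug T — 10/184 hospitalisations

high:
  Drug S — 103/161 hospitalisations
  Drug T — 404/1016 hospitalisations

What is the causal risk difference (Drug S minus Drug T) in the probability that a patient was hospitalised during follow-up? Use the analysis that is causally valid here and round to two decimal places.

-0.01

Stratifying would compare drugs among patients the drugs themselves sorted into inflammation score groups — a form of selection on an intermediate. The unconditioned pooled rates give the total causal effect.
The causal difference is the pooled difference: 0.332 − 0.345 = -0.013.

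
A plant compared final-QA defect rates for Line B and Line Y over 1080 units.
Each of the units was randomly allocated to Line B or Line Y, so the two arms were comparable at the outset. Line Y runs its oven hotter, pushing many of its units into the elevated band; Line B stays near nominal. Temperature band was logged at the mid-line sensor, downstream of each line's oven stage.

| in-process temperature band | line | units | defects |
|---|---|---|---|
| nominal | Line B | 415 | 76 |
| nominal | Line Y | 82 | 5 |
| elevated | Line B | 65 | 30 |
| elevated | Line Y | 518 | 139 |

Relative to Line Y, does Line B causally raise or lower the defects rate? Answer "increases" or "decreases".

The stratified and pooled comparisons disagree (Line Y wins within each in-process temperature band; Line B wins overall), so the answer turns on the causal role of in-process temperature band.
In-process temperature band here is a post-treatment variable shaped by the line; conditioning on it would introduce bias rather than remove it. The overall comparison is the causal one.
Pooled: Line B 22.1% vs Line Y 24.0%; Line B is lower overall.

decreases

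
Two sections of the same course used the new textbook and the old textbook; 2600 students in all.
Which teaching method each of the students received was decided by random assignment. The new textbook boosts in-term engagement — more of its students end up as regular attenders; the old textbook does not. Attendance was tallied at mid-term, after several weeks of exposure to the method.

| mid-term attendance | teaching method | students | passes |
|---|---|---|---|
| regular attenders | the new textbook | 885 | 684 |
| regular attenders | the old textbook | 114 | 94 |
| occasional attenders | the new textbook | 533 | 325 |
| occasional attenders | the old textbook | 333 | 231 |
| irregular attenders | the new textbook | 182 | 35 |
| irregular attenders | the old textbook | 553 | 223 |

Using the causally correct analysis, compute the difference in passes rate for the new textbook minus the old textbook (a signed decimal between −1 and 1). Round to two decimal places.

the old textbook is higher inside every mid-term attendance stratum but the new textbook is higher in aggregate. Whether to stratify depends on how mid-term attendance relates to the teaching method.
Mid-term attendance is recorded after the teaching method and is itself shifted by it — it sits on the causal path from teaching method to outcome. Conditioning on a mediator would strip out part of the effect we want; the pooled comparison gives the total causal effect.
The causal difference is the pooled difference: 0.652 − 0.548 = +0.104.

+0.10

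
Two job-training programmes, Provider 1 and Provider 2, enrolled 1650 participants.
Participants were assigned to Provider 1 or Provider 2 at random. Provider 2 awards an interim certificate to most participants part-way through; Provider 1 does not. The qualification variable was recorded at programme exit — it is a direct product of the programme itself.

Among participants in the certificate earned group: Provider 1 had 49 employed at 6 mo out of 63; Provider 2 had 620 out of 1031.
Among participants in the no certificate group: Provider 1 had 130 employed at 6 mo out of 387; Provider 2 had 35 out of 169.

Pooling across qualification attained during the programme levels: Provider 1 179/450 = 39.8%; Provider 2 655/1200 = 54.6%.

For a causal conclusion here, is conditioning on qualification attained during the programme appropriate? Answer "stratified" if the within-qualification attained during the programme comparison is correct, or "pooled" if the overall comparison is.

Qualification attained during the programme here is a post-treatment variable shaped by the programme; conditioning on it would introduce bias rather than remove it. The overall comparison is the causal one.
Pooled: Provider 1 39.8% vs Provider 2 54.6%; Provider 2 is higher overall.

pooled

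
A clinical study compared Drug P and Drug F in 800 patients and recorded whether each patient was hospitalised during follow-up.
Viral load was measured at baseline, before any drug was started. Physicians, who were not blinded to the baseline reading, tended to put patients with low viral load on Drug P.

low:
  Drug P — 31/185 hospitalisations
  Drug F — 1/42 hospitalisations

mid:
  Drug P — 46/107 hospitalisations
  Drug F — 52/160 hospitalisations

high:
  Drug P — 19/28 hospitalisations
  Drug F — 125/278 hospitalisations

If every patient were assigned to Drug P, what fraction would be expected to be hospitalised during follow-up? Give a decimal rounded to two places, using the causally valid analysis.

0.45

Nothing the drug does changes viral load; the imbalance is an allocation artefact. With viral load also predicting the outcome, the pooled figure is confounded, and the within-stratum comparison is the causal one.
Standardising Drug P to the population viral load mix: 0.284·31/185 + 0.334·46/107 + 0.383·19/28 = 0.451.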